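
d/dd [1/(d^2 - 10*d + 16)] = 2*(5 - d)/(d^2 - 10*d + 16)^2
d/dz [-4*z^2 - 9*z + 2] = -8*z - 9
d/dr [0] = 0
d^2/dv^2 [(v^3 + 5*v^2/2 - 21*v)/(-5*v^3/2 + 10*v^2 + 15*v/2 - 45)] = 2*(-13*v^4 + 30*v^3 - 36*v^2 + 840*v + 72)/(5*(v^7 - 6*v^6 - 6*v^5 + 80*v^4 - 15*v^3 - 378*v^2 + 108*v + 648))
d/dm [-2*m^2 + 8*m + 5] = 8 - 4*m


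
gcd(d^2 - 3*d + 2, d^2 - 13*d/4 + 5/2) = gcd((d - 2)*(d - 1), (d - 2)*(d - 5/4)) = d - 2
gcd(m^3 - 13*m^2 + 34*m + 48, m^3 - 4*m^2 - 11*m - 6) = m^2 - 5*m - 6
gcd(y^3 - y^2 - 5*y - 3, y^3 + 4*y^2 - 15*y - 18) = y^2 - 2*y - 3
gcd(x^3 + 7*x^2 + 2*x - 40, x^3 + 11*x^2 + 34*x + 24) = x + 4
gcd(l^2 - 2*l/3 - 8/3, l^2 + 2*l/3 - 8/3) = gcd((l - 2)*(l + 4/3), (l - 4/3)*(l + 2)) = 1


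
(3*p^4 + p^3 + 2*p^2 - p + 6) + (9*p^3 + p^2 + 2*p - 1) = 3*p^4 + 10*p^3 + 3*p^2 + p + 5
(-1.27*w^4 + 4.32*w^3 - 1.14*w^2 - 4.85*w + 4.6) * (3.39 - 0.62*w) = 0.7874*w^5 - 6.9837*w^4 + 15.3516*w^3 - 0.8576*w^2 - 19.2935*w + 15.594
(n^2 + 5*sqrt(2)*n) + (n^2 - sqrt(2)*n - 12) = 2*n^2 + 4*sqrt(2)*n - 12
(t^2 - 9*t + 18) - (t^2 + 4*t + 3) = 15 - 13*t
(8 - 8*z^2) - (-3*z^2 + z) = -5*z^2 - z + 8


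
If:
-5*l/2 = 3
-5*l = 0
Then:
No Solution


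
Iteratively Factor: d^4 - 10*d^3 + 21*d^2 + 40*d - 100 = (d + 2)*(d^3 - 12*d^2 + 45*d - 50) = (d - 2)*(d + 2)*(d^2 - 10*d + 25) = (d - 5)*(d - 2)*(d + 2)*(d - 5)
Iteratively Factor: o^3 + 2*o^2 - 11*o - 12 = (o + 4)*(o^2 - 2*o - 3) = (o + 1)*(o + 4)*(o - 3)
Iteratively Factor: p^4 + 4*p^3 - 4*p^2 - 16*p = (p - 2)*(p^3 + 6*p^2 + 8*p) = (p - 2)*(p + 4)*(p^2 + 2*p) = p*(p - 2)*(p + 4)*(p + 2)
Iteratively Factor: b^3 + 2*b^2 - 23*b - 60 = (b + 4)*(b^2 - 2*b - 15) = (b - 5)*(b + 4)*(b + 3)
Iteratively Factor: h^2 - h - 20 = (h + 4)*(h - 5)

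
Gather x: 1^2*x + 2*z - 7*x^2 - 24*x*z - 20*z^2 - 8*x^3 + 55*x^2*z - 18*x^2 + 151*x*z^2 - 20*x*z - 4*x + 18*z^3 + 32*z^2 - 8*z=-8*x^3 + x^2*(55*z - 25) + x*(151*z^2 - 44*z - 3) + 18*z^3 + 12*z^2 - 6*z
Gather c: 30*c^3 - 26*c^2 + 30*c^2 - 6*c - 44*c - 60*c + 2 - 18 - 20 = 30*c^3 + 4*c^2 - 110*c - 36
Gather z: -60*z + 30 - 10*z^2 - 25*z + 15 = -10*z^2 - 85*z + 45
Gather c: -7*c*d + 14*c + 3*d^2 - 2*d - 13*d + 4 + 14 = c*(14 - 7*d) + 3*d^2 - 15*d + 18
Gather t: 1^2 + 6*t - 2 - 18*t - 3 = -12*t - 4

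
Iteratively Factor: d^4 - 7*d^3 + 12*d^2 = (d)*(d^3 - 7*d^2 + 12*d) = d*(d - 3)*(d^2 - 4*d) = d^2*(d - 3)*(d - 4)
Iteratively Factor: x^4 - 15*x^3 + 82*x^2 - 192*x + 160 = (x - 2)*(x^3 - 13*x^2 + 56*x - 80) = (x - 5)*(x - 2)*(x^2 - 8*x + 16) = (x - 5)*(x - 4)*(x - 2)*(x - 4)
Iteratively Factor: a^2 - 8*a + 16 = (a - 4)*(a - 4)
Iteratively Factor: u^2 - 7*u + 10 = (u - 5)*(u - 2)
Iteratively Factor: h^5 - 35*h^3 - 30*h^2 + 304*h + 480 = (h - 5)*(h^4 + 5*h^3 - 10*h^2 - 80*h - 96) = (h - 5)*(h + 2)*(h^3 + 3*h^2 - 16*h - 48) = (h - 5)*(h + 2)*(h + 3)*(h^2 - 16) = (h - 5)*(h - 4)*(h + 2)*(h + 3)*(h + 4)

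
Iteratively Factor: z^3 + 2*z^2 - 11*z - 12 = (z + 4)*(z^2 - 2*z - 3) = (z - 3)*(z + 4)*(z + 1)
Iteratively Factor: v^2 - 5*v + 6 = (v - 3)*(v - 2)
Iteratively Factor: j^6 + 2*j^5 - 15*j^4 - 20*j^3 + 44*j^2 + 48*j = (j - 2)*(j^5 + 4*j^4 - 7*j^3 - 34*j^2 - 24*j) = (j - 2)*(j + 4)*(j^4 - 7*j^2 - 6*j) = (j - 2)*(j + 1)*(j + 4)*(j^3 - j^2 - 6*j) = j*(j - 2)*(j + 1)*(j + 4)*(j^2 - j - 6) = j*(j - 3)*(j - 2)*(j + 1)*(j + 4)*(j + 2)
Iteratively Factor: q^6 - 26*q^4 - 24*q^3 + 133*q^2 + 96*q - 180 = (q + 2)*(q^5 - 2*q^4 - 22*q^3 + 20*q^2 + 93*q - 90) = (q + 2)*(q + 3)*(q^4 - 5*q^3 - 7*q^2 + 41*q - 30) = (q - 2)*(q + 2)*(q + 3)*(q^3 - 3*q^2 - 13*q + 15) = (q - 2)*(q - 1)*(q + 2)*(q + 3)*(q^2 - 2*q - 15) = (q - 2)*(q - 1)*(q + 2)*(q + 3)^2*(q - 5)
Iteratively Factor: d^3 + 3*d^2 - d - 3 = (d - 1)*(d^2 + 4*d + 3) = (d - 1)*(d + 3)*(d + 1)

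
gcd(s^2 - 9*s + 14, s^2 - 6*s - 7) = s - 7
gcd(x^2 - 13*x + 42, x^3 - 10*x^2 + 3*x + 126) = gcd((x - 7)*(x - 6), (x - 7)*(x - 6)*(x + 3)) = x^2 - 13*x + 42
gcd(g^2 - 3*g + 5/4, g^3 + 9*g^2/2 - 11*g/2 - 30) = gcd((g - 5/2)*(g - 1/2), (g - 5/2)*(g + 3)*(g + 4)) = g - 5/2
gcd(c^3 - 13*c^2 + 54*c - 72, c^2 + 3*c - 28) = c - 4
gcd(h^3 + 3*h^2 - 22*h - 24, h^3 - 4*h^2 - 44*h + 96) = h + 6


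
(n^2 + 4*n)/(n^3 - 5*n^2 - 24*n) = (n + 4)/(n^2 - 5*n - 24)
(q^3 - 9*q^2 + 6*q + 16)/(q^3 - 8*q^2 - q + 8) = (q - 2)/(q - 1)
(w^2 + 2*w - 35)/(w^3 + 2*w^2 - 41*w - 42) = (w - 5)/(w^2 - 5*w - 6)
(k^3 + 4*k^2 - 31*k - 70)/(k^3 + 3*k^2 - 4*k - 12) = (k^2 + 2*k - 35)/(k^2 + k - 6)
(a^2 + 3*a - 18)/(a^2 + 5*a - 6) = (a - 3)/(a - 1)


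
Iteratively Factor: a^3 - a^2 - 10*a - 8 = (a + 2)*(a^2 - 3*a - 4) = (a - 4)*(a + 2)*(a + 1)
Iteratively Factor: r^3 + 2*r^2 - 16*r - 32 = (r - 4)*(r^2 + 6*r + 8) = (r - 4)*(r + 4)*(r + 2)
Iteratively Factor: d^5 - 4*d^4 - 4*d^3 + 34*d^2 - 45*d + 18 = (d - 2)*(d^4 - 2*d^3 - 8*d^2 + 18*d - 9) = (d - 2)*(d - 1)*(d^3 - d^2 - 9*d + 9) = (d - 3)*(d - 2)*(d - 1)*(d^2 + 2*d - 3) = (d - 3)*(d - 2)*(d - 1)^2*(d + 3)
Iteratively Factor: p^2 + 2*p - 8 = (p + 4)*(p - 2)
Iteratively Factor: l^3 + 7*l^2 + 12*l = (l + 4)*(l^2 + 3*l) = (l + 3)*(l + 4)*(l)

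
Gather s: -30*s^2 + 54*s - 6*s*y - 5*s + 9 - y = -30*s^2 + s*(49 - 6*y) - y + 9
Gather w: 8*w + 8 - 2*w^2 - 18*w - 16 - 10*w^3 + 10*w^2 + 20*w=-10*w^3 + 8*w^2 + 10*w - 8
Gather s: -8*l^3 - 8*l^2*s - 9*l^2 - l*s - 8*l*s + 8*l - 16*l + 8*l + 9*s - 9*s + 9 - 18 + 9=-8*l^3 - 9*l^2 + s*(-8*l^2 - 9*l)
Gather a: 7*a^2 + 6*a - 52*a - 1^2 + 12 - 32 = 7*a^2 - 46*a - 21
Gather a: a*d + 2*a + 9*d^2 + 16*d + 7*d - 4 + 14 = a*(d + 2) + 9*d^2 + 23*d + 10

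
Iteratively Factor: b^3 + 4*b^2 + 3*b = (b + 1)*(b^2 + 3*b) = b*(b + 1)*(b + 3)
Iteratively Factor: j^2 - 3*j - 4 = (j - 4)*(j + 1)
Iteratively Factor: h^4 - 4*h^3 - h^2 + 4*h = (h + 1)*(h^3 - 5*h^2 + 4*h) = (h - 1)*(h + 1)*(h^2 - 4*h) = (h - 4)*(h - 1)*(h + 1)*(h)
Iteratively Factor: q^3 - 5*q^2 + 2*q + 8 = (q - 4)*(q^2 - q - 2) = (q - 4)*(q - 2)*(q + 1)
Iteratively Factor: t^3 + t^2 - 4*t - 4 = (t + 1)*(t^2 - 4) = (t - 2)*(t + 1)*(t + 2)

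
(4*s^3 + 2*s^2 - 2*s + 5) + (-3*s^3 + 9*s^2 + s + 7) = s^3 + 11*s^2 - s + 12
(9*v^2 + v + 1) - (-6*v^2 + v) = 15*v^2 + 1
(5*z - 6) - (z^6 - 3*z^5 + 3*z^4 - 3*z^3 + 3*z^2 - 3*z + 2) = -z^6 + 3*z^5 - 3*z^4 + 3*z^3 - 3*z^2 + 8*z - 8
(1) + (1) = 2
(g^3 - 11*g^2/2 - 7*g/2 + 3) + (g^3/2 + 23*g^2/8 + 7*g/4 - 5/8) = 3*g^3/2 - 21*g^2/8 - 7*g/4 + 19/8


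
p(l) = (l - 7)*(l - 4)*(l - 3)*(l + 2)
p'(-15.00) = -22552.00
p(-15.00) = 97812.00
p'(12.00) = 2558.00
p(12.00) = 5040.00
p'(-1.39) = -134.04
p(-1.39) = -121.10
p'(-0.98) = -65.02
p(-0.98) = -161.33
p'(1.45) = 70.20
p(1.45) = -75.68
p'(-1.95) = -257.25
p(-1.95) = -13.18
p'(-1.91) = -247.26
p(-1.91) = -23.27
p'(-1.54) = -163.63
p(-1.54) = -98.81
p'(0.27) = 53.27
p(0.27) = -155.57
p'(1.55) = 68.71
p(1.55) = -68.73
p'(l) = (l - 7)*(l - 4)*(l - 3) + (l - 7)*(l - 4)*(l + 2) + (l - 7)*(l - 3)*(l + 2) + (l - 4)*(l - 3)*(l + 2)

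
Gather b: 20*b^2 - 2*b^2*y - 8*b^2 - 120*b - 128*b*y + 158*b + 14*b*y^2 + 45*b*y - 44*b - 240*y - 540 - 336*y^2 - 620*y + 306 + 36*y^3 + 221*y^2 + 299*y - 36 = b^2*(12 - 2*y) + b*(14*y^2 - 83*y - 6) + 36*y^3 - 115*y^2 - 561*y - 270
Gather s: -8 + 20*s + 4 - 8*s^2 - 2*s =-8*s^2 + 18*s - 4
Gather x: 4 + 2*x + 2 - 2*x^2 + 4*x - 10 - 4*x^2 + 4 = -6*x^2 + 6*x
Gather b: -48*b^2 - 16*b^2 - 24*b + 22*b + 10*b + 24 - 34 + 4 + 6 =-64*b^2 + 8*b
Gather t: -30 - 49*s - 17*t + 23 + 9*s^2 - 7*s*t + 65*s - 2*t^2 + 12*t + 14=9*s^2 + 16*s - 2*t^2 + t*(-7*s - 5) + 7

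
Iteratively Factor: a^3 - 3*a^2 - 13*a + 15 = (a - 5)*(a^2 + 2*a - 3) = (a - 5)*(a + 3)*(a - 1)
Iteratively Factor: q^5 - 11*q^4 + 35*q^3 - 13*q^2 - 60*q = (q - 3)*(q^4 - 8*q^3 + 11*q^2 + 20*q) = (q - 4)*(q - 3)*(q^3 - 4*q^2 - 5*q) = q*(q - 4)*(q - 3)*(q^2 - 4*q - 5) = q*(q - 5)*(q - 4)*(q - 3)*(q + 1)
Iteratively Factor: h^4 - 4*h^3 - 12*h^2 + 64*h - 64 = (h - 2)*(h^3 - 2*h^2 - 16*h + 32) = (h - 2)^2*(h^2 - 16) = (h - 4)*(h - 2)^2*(h + 4)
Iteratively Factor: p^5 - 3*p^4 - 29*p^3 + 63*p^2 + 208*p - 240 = (p - 1)*(p^4 - 2*p^3 - 31*p^2 + 32*p + 240) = (p - 1)*(p + 3)*(p^3 - 5*p^2 - 16*p + 80) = (p - 4)*(p - 1)*(p + 3)*(p^2 - p - 20) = (p - 5)*(p - 4)*(p - 1)*(p + 3)*(p + 4)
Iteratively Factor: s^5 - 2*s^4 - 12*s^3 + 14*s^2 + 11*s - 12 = (s - 4)*(s^4 + 2*s^3 - 4*s^2 - 2*s + 3) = (s - 4)*(s + 3)*(s^3 - s^2 - s + 1) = (s - 4)*(s - 1)*(s + 3)*(s^2 - 1) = (s - 4)*(s - 1)*(s + 1)*(s + 3)*(s - 1)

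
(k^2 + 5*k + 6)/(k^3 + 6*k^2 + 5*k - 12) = (k + 2)/(k^2 + 3*k - 4)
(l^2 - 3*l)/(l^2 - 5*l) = (l - 3)/(l - 5)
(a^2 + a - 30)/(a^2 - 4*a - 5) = (a + 6)/(a + 1)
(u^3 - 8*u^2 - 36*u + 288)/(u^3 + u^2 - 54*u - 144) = (u - 6)/(u + 3)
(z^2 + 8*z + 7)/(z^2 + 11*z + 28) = (z + 1)/(z + 4)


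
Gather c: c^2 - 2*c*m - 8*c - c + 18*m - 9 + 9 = c^2 + c*(-2*m - 9) + 18*m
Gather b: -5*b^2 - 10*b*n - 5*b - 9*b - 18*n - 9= -5*b^2 + b*(-10*n - 14) - 18*n - 9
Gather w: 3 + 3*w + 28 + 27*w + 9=30*w + 40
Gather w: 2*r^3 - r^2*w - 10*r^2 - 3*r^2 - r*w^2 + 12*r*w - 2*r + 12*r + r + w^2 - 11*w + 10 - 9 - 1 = 2*r^3 - 13*r^2 + 11*r + w^2*(1 - r) + w*(-r^2 + 12*r - 11)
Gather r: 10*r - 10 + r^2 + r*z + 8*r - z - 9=r^2 + r*(z + 18) - z - 19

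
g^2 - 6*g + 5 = (g - 5)*(g - 1)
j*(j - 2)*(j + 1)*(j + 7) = j^4 + 6*j^3 - 9*j^2 - 14*j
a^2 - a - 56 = (a - 8)*(a + 7)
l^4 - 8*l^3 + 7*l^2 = l^2*(l - 7)*(l - 1)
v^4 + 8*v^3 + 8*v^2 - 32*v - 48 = (v - 2)*(v + 2)^2*(v + 6)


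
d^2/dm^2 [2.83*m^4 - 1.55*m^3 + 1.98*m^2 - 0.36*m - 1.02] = 33.96*m^2 - 9.3*m + 3.96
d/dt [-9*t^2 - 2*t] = -18*t - 2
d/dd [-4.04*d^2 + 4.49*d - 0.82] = 4.49 - 8.08*d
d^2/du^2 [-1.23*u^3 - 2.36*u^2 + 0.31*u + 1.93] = -7.38*u - 4.72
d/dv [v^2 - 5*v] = 2*v - 5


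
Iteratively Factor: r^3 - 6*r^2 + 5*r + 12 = (r - 4)*(r^2 - 2*r - 3) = (r - 4)*(r - 3)*(r + 1)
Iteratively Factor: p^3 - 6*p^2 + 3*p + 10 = (p - 2)*(p^2 - 4*p - 5) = (p - 2)*(p + 1)*(p - 5)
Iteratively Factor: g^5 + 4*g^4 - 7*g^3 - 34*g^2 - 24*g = (g + 4)*(g^4 - 7*g^2 - 6*g) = g*(g + 4)*(g^3 - 7*g - 6) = g*(g - 3)*(g + 4)*(g^2 + 3*g + 2) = g*(g - 3)*(g + 1)*(g + 4)*(g + 2)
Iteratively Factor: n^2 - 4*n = (n - 4)*(n)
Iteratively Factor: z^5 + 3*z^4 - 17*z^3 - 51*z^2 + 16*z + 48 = (z + 4)*(z^4 - z^3 - 13*z^2 + z + 12) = (z - 4)*(z + 4)*(z^3 + 3*z^2 - z - 3) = (z - 4)*(z + 3)*(z + 4)*(z^2 - 1) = (z - 4)*(z + 1)*(z + 3)*(z + 4)*(z - 1)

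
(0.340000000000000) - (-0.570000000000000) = 0.910000000000000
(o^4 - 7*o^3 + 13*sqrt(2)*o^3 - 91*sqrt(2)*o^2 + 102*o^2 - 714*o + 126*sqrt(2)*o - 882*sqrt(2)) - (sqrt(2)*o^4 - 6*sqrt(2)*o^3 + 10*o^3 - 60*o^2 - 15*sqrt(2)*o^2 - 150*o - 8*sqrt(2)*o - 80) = -sqrt(2)*o^4 + o^4 - 17*o^3 + 19*sqrt(2)*o^3 - 76*sqrt(2)*o^2 + 162*o^2 - 564*o + 134*sqrt(2)*o - 882*sqrt(2) + 80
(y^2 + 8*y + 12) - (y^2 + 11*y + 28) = -3*y - 16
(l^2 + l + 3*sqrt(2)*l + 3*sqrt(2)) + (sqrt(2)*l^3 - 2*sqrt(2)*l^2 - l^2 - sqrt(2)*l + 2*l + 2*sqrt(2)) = sqrt(2)*l^3 - 2*sqrt(2)*l^2 + 2*sqrt(2)*l + 3*l + 5*sqrt(2)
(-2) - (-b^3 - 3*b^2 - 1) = b^3 + 3*b^2 - 1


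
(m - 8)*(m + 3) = m^2 - 5*m - 24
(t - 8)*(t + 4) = t^2 - 4*t - 32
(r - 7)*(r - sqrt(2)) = r^2 - 7*r - sqrt(2)*r + 7*sqrt(2)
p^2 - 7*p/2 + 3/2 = (p - 3)*(p - 1/2)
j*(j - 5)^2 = j^3 - 10*j^2 + 25*j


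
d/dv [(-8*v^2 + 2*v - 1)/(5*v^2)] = 2*(1 - v)/(5*v^3)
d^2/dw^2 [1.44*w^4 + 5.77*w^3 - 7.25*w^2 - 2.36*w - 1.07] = 17.28*w^2 + 34.62*w - 14.5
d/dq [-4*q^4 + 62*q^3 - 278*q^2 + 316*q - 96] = -16*q^3 + 186*q^2 - 556*q + 316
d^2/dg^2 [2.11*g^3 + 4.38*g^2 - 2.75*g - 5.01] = 12.66*g + 8.76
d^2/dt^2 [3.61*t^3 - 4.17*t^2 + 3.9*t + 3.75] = 21.66*t - 8.34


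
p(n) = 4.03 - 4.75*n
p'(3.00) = -4.75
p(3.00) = -10.22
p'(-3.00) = -4.75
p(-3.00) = 18.28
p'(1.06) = -4.75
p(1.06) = -1.00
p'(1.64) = -4.75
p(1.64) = -3.76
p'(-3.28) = -4.75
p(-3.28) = 19.61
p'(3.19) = -4.75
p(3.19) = -11.12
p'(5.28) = -4.75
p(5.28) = -21.05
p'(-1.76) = -4.75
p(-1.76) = 12.39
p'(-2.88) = -4.75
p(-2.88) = 17.71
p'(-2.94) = -4.75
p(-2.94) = 18.00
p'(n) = -4.75000000000000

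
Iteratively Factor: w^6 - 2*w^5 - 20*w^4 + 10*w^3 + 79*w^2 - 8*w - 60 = (w + 3)*(w^5 - 5*w^4 - 5*w^3 + 25*w^2 + 4*w - 20) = (w - 5)*(w + 3)*(w^4 - 5*w^2 + 4) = (w - 5)*(w - 2)*(w + 3)*(w^3 + 2*w^2 - w - 2) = (w - 5)*(w - 2)*(w + 1)*(w + 3)*(w^2 + w - 2) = (w - 5)*(w - 2)*(w + 1)*(w + 2)*(w + 3)*(w - 1)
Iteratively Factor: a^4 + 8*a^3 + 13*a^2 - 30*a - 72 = (a + 4)*(a^3 + 4*a^2 - 3*a - 18) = (a + 3)*(a + 4)*(a^2 + a - 6) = (a + 3)^2*(a + 4)*(a - 2)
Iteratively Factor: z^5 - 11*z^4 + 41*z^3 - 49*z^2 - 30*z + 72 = (z + 1)*(z^4 - 12*z^3 + 53*z^2 - 102*z + 72) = (z - 4)*(z + 1)*(z^3 - 8*z^2 + 21*z - 18) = (z - 4)*(z - 3)*(z + 1)*(z^2 - 5*z + 6) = (z - 4)*(z - 3)^2*(z + 1)*(z - 2)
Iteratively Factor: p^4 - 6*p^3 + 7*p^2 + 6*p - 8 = (p + 1)*(p^3 - 7*p^2 + 14*p - 8) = (p - 2)*(p + 1)*(p^2 - 5*p + 4) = (p - 2)*(p - 1)*(p + 1)*(p - 4)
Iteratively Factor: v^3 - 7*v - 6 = (v + 2)*(v^2 - 2*v - 3) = (v - 3)*(v + 2)*(v + 1)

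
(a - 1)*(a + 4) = a^2 + 3*a - 4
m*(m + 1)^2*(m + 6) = m^4 + 8*m^3 + 13*m^2 + 6*m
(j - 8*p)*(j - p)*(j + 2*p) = j^3 - 7*j^2*p - 10*j*p^2 + 16*p^3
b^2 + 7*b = b*(b + 7)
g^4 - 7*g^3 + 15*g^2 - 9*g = g*(g - 3)^2*(g - 1)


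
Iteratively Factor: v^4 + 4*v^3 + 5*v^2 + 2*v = (v + 1)*(v^3 + 3*v^2 + 2*v) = (v + 1)^2*(v^2 + 2*v) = v*(v + 1)^2*(v + 2)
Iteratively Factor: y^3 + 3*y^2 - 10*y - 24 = (y + 4)*(y^2 - y - 6) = (y - 3)*(y + 4)*(y + 2)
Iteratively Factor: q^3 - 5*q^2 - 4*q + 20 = (q + 2)*(q^2 - 7*q + 10) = (q - 2)*(q + 2)*(q - 5)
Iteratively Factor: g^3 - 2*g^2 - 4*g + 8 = (g - 2)*(g^2 - 4) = (g - 2)^2*(g + 2)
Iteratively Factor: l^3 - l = (l + 1)*(l^2 - l) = (l - 1)*(l + 1)*(l)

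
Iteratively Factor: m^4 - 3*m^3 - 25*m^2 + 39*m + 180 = (m - 4)*(m^3 + m^2 - 21*m - 45) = (m - 4)*(m + 3)*(m^2 - 2*m - 15) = (m - 5)*(m - 4)*(m + 3)*(m + 3)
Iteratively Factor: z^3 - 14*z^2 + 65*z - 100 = (z - 5)*(z^2 - 9*z + 20) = (z - 5)*(z - 4)*(z - 5)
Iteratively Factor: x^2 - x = (x)*(x - 1)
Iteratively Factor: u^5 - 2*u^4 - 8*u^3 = (u + 2)*(u^4 - 4*u^3) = u*(u + 2)*(u^3 - 4*u^2) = u^2*(u + 2)*(u^2 - 4*u) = u^3*(u + 2)*(u - 4)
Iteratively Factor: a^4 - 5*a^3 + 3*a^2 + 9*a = (a + 1)*(a^3 - 6*a^2 + 9*a) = a*(a + 1)*(a^2 - 6*a + 9) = a*(a - 3)*(a + 1)*(a - 3)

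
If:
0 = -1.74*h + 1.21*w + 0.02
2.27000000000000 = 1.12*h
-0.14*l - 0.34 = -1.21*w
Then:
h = 2.03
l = 22.62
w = 2.90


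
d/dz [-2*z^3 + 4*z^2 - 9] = 2*z*(4 - 3*z)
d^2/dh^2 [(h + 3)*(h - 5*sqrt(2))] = 2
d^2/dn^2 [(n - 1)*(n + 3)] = 2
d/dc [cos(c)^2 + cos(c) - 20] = -sin(c) - sin(2*c)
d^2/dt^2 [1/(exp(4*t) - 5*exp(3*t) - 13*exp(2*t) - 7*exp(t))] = (16*exp(4*t) - 147*exp(3*t) + 347*exp(2*t) + 175*exp(t) + 49)*exp(-t)/(exp(7*t) - 17*exp(6*t) + 69*exp(5*t) + 123*exp(4*t) - 573*exp(3*t) - 1491*exp(2*t) - 1225*exp(t) - 343)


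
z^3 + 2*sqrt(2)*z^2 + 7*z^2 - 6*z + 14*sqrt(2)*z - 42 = (z + 7)*(z - sqrt(2))*(z + 3*sqrt(2))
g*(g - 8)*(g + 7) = g^3 - g^2 - 56*g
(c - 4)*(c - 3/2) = c^2 - 11*c/2 + 6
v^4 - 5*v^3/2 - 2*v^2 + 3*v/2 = v*(v - 3)*(v - 1/2)*(v + 1)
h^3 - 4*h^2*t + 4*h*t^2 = h*(h - 2*t)^2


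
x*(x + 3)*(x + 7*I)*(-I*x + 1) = -I*x^4 + 8*x^3 - 3*I*x^3 + 24*x^2 + 7*I*x^2 + 21*I*x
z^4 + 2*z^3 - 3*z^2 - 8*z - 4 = (z - 2)*(z + 1)^2*(z + 2)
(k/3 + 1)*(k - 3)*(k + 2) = k^3/3 + 2*k^2/3 - 3*k - 6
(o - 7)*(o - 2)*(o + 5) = o^3 - 4*o^2 - 31*o + 70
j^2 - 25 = (j - 5)*(j + 5)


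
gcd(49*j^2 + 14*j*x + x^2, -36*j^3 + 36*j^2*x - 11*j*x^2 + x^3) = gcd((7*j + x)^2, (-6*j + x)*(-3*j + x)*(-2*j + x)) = 1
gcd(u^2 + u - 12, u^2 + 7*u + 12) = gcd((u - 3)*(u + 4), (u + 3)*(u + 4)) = u + 4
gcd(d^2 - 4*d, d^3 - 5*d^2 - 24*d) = d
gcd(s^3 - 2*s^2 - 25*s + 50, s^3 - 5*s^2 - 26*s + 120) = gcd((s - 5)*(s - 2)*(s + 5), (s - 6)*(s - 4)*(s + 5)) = s + 5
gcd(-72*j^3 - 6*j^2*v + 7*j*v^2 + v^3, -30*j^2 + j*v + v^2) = 6*j + v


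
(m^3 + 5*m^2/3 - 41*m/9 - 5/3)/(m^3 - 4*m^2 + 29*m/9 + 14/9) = (3*m^2 + 4*m - 15)/(3*m^2 - 13*m + 14)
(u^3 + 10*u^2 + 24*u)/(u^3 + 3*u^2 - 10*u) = (u^2 + 10*u + 24)/(u^2 + 3*u - 10)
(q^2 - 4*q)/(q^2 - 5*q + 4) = q/(q - 1)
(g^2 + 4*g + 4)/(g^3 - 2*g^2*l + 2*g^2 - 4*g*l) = (g + 2)/(g*(g - 2*l))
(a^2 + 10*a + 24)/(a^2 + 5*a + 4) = (a + 6)/(a + 1)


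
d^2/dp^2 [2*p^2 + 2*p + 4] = 4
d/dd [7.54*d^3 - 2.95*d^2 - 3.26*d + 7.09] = 22.62*d^2 - 5.9*d - 3.26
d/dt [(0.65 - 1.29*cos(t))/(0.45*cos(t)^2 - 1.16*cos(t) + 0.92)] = (-0.5805*cos(t)^2 + 0.585*cos(t) + 0.4328)*sin(t)/(0.2025*cos(t)^4 - 1.044*cos(t)^3 + 2.1736*cos(t)^2 - 2.1344*cos(t) + 0.8464)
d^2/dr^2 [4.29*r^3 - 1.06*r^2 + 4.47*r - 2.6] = 25.74*r - 2.12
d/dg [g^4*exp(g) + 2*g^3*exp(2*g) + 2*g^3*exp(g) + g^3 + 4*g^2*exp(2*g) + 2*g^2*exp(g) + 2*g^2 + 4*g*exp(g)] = g^4*exp(g) + 4*g^3*exp(2*g) + 6*g^3*exp(g) + 14*g^2*exp(2*g) + 8*g^2*exp(g) + 3*g^2 + 8*g*exp(2*g) + 8*g*exp(g) + 4*g + 4*exp(g)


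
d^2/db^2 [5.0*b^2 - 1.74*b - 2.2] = 10.0000000000000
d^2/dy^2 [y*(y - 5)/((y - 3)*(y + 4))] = 12*(-y^3 + 6*y^2 - 30*y + 14)/(y^6 + 3*y^5 - 33*y^4 - 71*y^3 + 396*y^2 + 432*y - 1728)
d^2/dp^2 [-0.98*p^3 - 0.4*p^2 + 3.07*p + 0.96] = -5.88*p - 0.8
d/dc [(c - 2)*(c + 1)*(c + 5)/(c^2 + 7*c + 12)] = (c^4 + 14*c^3 + 71*c^2 + 116*c - 14)/(c^4 + 14*c^3 + 73*c^2 + 168*c + 144)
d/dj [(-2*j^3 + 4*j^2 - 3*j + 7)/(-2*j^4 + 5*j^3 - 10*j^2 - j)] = (-4*j^6 + 16*j^5 - 18*j^4 + 90*j^3 - 139*j^2 + 140*j + 7)/(j^2*(4*j^6 - 20*j^5 + 65*j^4 - 96*j^3 + 90*j^2 + 20*j + 1))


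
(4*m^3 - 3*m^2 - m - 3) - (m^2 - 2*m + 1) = 4*m^3 - 4*m^2 + m - 4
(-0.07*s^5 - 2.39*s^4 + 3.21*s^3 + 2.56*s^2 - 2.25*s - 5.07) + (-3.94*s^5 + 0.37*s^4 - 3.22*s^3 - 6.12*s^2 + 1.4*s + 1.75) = -4.01*s^5 - 2.02*s^4 - 0.0100000000000002*s^3 - 3.56*s^2 - 0.85*s - 3.32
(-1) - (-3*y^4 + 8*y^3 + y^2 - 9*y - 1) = 3*y^4 - 8*y^3 - y^2 + 9*y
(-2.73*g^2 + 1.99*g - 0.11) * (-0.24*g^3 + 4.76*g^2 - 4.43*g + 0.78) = 0.6552*g^5 - 13.4724*g^4 + 21.5927*g^3 - 11.4687*g^2 + 2.0395*g - 0.0858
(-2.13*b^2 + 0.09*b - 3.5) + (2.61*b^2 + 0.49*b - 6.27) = 0.48*b^2 + 0.58*b - 9.77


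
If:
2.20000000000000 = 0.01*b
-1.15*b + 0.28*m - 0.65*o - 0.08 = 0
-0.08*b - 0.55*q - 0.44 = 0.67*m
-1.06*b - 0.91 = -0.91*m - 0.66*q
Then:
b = 220.00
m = 2412.81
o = 650.01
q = -2972.04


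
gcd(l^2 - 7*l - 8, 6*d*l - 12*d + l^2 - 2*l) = 1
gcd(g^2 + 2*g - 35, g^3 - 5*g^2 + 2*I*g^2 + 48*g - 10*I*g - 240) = g - 5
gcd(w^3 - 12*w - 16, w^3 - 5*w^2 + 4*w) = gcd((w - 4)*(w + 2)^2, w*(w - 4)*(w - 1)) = w - 4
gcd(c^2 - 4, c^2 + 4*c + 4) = c + 2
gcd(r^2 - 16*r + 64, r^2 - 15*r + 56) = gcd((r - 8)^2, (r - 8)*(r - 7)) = r - 8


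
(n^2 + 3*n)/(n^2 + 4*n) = (n + 3)/(n + 4)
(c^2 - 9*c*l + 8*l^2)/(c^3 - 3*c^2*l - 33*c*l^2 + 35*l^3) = (c - 8*l)/(c^2 - 2*c*l - 35*l^2)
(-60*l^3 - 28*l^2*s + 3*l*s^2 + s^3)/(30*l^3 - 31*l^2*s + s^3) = (2*l + s)/(-l + s)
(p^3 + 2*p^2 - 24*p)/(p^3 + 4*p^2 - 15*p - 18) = p*(p - 4)/(p^2 - 2*p - 3)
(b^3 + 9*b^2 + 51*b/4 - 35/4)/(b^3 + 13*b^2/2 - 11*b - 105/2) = (b - 1/2)/(b - 3)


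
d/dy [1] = 0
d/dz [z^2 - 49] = 2*z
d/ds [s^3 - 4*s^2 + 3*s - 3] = 3*s^2 - 8*s + 3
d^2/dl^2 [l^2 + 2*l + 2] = 2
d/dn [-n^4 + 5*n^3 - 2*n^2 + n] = -4*n^3 + 15*n^2 - 4*n + 1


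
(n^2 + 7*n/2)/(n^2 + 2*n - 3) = n*(2*n + 7)/(2*(n^2 + 2*n - 3))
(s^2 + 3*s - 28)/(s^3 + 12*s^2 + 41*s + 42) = (s - 4)/(s^2 + 5*s + 6)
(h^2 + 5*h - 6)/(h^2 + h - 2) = (h + 6)/(h + 2)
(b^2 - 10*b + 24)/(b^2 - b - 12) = (b - 6)/(b + 3)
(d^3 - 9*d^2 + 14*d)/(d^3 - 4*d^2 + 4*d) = (d - 7)/(d - 2)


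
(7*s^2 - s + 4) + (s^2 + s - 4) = 8*s^2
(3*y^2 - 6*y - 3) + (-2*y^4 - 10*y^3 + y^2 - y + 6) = -2*y^4 - 10*y^3 + 4*y^2 - 7*y + 3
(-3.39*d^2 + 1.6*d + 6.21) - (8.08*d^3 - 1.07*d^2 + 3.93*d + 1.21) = -8.08*d^3 - 2.32*d^2 - 2.33*d + 5.0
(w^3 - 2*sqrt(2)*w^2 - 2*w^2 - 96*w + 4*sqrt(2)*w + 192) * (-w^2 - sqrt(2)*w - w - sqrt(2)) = -w^5 + w^4 + sqrt(2)*w^4 - sqrt(2)*w^3 + 102*w^3 - 100*w^2 + 94*sqrt(2)*w^2 - 200*w - 96*sqrt(2)*w - 192*sqrt(2)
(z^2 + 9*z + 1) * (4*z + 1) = 4*z^3 + 37*z^2 + 13*z + 1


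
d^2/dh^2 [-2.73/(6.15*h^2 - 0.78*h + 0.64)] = (206.51085*h^2 - 26.19162*h - 2.73*(12.3*h - 0.78)*(24.6*h - 1.56) + 21.49056)/(6.15*h^2 - 0.78*h + 0.64)^3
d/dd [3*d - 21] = 3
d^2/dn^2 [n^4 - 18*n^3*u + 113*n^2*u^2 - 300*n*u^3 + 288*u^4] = 12*n^2 - 108*n*u + 226*u^2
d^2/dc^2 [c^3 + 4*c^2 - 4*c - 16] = 6*c + 8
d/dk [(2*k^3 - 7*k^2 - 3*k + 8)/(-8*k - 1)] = (-32*k^3 + 50*k^2 + 14*k + 67)/(64*k^2 + 16*k + 1)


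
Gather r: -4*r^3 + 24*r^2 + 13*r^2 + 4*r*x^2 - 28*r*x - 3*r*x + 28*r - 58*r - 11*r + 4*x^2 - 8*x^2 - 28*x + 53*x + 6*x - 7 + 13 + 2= -4*r^3 + 37*r^2 + r*(4*x^2 - 31*x - 41) - 4*x^2 + 31*x + 8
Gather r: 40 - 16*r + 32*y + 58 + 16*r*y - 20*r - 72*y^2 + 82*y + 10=r*(16*y - 36) - 72*y^2 + 114*y + 108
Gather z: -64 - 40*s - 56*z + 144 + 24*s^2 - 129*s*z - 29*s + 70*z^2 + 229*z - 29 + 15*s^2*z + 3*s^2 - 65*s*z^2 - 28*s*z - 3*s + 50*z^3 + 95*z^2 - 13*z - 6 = 27*s^2 - 72*s + 50*z^3 + z^2*(165 - 65*s) + z*(15*s^2 - 157*s + 160) + 45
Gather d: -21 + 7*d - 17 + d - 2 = 8*d - 40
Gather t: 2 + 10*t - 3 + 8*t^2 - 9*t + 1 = 8*t^2 + t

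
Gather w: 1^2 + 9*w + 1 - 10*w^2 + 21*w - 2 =-10*w^2 + 30*w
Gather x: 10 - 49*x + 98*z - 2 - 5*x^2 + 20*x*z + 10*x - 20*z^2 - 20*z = -5*x^2 + x*(20*z - 39) - 20*z^2 + 78*z + 8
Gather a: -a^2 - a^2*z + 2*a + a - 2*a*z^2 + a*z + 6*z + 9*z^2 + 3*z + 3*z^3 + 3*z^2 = a^2*(-z - 1) + a*(-2*z^2 + z + 3) + 3*z^3 + 12*z^2 + 9*z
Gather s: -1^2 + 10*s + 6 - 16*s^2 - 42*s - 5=-16*s^2 - 32*s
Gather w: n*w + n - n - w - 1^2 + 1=w*(n - 1)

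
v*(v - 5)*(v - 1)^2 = v^4 - 7*v^3 + 11*v^2 - 5*v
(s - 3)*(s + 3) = s^2 - 9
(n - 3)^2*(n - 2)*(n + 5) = n^4 - 3*n^3 - 19*n^2 + 87*n - 90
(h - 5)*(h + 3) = h^2 - 2*h - 15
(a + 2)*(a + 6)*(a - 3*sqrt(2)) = a^3 - 3*sqrt(2)*a^2 + 8*a^2 - 24*sqrt(2)*a + 12*a - 36*sqrt(2)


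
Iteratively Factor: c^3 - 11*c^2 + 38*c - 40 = (c - 5)*(c^2 - 6*c + 8) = (c - 5)*(c - 2)*(c - 4)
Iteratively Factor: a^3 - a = (a - 1)*(a^2 + a) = a*(a - 1)*(a + 1)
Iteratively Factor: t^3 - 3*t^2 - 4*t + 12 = (t + 2)*(t^2 - 5*t + 6) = (t - 3)*(t + 2)*(t - 2)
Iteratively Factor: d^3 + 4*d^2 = (d)*(d^2 + 4*d) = d^2*(d + 4)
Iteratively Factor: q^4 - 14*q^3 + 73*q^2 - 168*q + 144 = (q - 3)*(q^3 - 11*q^2 + 40*q - 48) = (q - 3)^2*(q^2 - 8*q + 16) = (q - 4)*(q - 3)^2*(q - 4)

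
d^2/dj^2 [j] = 0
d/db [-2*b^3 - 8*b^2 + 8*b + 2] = -6*b^2 - 16*b + 8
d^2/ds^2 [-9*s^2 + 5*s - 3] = -18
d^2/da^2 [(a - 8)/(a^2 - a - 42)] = 2*(3*(3 - a)*(-a^2 + a + 42) - (a - 8)*(2*a - 1)^2)/(-a^2 + a + 42)^3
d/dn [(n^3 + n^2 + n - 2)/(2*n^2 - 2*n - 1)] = (2*n^4 - 4*n^3 - 7*n^2 + 6*n - 5)/(4*n^4 - 8*n^3 + 4*n + 1)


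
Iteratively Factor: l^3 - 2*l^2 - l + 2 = (l - 1)*(l^2 - l - 2) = (l - 2)*(l - 1)*(l + 1)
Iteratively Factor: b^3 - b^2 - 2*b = (b)*(b^2 - b - 2) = b*(b - 2)*(b + 1)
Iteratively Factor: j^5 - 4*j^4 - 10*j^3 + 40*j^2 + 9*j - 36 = (j + 3)*(j^4 - 7*j^3 + 11*j^2 + 7*j - 12) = (j - 1)*(j + 3)*(j^3 - 6*j^2 + 5*j + 12) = (j - 3)*(j - 1)*(j + 3)*(j^2 - 3*j - 4) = (j - 4)*(j - 3)*(j - 1)*(j + 3)*(j + 1)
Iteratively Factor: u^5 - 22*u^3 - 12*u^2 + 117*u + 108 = (u + 3)*(u^4 - 3*u^3 - 13*u^2 + 27*u + 36) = (u + 3)^2*(u^3 - 6*u^2 + 5*u + 12) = (u + 1)*(u + 3)^2*(u^2 - 7*u + 12) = (u - 4)*(u + 1)*(u + 3)^2*(u - 3)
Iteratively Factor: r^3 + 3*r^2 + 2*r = (r + 2)*(r^2 + r) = (r + 1)*(r + 2)*(r)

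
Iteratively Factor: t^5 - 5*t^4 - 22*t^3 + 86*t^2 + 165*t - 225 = (t + 3)*(t^4 - 8*t^3 + 2*t^2 + 80*t - 75) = (t + 3)^2*(t^3 - 11*t^2 + 35*t - 25) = (t - 5)*(t + 3)^2*(t^2 - 6*t + 5) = (t - 5)^2*(t + 3)^2*(t - 1)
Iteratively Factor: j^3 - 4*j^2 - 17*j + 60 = (j + 4)*(j^2 - 8*j + 15) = (j - 3)*(j + 4)*(j - 5)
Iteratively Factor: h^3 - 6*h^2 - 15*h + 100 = (h + 4)*(h^2 - 10*h + 25) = (h - 5)*(h + 4)*(h - 5)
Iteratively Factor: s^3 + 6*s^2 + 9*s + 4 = (s + 4)*(s^2 + 2*s + 1) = (s + 1)*(s + 4)*(s + 1)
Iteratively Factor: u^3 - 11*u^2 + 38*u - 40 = (u - 4)*(u^2 - 7*u + 10) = (u - 4)*(u - 2)*(u - 5)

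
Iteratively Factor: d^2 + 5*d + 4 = (d + 1)*(d + 4)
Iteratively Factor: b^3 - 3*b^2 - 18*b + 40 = (b - 5)*(b^2 + 2*b - 8) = (b - 5)*(b + 4)*(b - 2)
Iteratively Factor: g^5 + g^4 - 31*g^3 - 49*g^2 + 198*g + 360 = (g + 3)*(g^4 - 2*g^3 - 25*g^2 + 26*g + 120) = (g + 2)*(g + 3)*(g^3 - 4*g^2 - 17*g + 60) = (g + 2)*(g + 3)*(g + 4)*(g^2 - 8*g + 15) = (g - 3)*(g + 2)*(g + 3)*(g + 4)*(g - 5)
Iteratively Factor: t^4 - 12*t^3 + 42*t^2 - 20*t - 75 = (t - 5)*(t^3 - 7*t^2 + 7*t + 15) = (t - 5)*(t - 3)*(t^2 - 4*t - 5) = (t - 5)*(t - 3)*(t + 1)*(t - 5)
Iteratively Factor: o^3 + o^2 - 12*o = (o + 4)*(o^2 - 3*o) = o*(o + 4)*(o - 3)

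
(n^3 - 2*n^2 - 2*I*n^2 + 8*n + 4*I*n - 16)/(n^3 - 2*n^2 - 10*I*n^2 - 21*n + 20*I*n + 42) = (n^2 - 2*I*n + 8)/(n^2 - 10*I*n - 21)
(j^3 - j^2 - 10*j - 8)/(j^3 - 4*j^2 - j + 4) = (j + 2)/(j - 1)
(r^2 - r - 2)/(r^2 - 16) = (r^2 - r - 2)/(r^2 - 16)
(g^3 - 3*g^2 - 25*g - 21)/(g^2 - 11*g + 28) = (g^2 + 4*g + 3)/(g - 4)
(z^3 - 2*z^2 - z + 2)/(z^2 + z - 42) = (z^3 - 2*z^2 - z + 2)/(z^2 + z - 42)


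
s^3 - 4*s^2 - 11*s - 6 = (s - 6)*(s + 1)^2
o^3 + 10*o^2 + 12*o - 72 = (o - 2)*(o + 6)^2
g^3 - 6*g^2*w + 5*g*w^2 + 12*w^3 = (g - 4*w)*(g - 3*w)*(g + w)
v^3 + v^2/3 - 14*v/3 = v*(v - 2)*(v + 7/3)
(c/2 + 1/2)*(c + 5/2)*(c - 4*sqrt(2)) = c^3/2 - 2*sqrt(2)*c^2 + 7*c^2/4 - 7*sqrt(2)*c + 5*c/4 - 5*sqrt(2)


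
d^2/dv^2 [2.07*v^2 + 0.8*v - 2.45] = 4.14000000000000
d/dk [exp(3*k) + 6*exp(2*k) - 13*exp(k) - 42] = (3*exp(2*k) + 12*exp(k) - 13)*exp(k)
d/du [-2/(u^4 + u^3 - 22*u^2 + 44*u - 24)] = 2*(4*u^3 + 3*u^2 - 44*u + 44)/(u^4 + u^3 - 22*u^2 + 44*u - 24)^2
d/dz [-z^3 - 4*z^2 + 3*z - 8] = -3*z^2 - 8*z + 3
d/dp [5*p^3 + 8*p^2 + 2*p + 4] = 15*p^2 + 16*p + 2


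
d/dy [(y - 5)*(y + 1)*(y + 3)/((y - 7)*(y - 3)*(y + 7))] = 2*(-y^4 - 32*y^3 + 242*y^2 - 192*y - 1617)/(y^6 - 6*y^5 - 89*y^4 + 588*y^3 + 1519*y^2 - 14406*y + 21609)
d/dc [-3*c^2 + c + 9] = 1 - 6*c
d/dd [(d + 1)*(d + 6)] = 2*d + 7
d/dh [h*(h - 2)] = 2*h - 2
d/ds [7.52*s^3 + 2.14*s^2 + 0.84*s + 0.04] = 22.56*s^2 + 4.28*s + 0.84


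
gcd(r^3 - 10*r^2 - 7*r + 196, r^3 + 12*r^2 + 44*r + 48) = r + 4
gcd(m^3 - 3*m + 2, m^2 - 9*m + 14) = 1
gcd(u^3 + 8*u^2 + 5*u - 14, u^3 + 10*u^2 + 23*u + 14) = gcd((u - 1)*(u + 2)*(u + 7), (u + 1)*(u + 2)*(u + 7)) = u^2 + 9*u + 14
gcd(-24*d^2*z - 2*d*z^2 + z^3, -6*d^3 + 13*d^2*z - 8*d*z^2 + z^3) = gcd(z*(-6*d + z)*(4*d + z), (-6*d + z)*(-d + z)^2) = -6*d + z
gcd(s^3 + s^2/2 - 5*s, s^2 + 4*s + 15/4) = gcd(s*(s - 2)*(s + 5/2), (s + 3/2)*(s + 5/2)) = s + 5/2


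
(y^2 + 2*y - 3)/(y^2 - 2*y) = (y^2 + 2*y - 3)/(y*(y - 2))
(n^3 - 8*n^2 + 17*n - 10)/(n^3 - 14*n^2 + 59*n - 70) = (n - 1)/(n - 7)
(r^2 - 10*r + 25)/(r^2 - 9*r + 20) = (r - 5)/(r - 4)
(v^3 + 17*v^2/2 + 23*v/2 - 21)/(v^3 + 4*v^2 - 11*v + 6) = (v + 7/2)/(v - 1)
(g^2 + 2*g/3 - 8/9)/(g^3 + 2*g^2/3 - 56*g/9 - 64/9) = (3*g - 2)/(3*g^2 - 2*g - 16)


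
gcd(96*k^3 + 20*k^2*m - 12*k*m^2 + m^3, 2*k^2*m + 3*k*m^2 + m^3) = 2*k + m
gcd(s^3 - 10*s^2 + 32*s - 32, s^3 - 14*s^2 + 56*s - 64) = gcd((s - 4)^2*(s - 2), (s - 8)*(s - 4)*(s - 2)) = s^2 - 6*s + 8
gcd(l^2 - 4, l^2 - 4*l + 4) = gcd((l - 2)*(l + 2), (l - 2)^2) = l - 2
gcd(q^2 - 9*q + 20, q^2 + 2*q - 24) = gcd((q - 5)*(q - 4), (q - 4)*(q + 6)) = q - 4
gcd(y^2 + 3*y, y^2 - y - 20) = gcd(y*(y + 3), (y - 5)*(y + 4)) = 1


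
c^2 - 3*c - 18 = (c - 6)*(c + 3)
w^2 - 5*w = w*(w - 5)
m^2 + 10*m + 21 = (m + 3)*(m + 7)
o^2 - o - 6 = (o - 3)*(o + 2)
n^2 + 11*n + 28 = (n + 4)*(n + 7)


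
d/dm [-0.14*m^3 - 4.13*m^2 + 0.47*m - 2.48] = -0.42*m^2 - 8.26*m + 0.47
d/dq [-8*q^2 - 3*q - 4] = -16*q - 3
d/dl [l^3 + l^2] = l*(3*l + 2)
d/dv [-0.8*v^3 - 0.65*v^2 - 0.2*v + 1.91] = -2.4*v^2 - 1.3*v - 0.2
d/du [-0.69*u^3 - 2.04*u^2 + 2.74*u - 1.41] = -2.07*u^2 - 4.08*u + 2.74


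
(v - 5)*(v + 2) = v^2 - 3*v - 10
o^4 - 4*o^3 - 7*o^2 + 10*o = o*(o - 5)*(o - 1)*(o + 2)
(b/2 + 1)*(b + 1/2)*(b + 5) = b^3/2 + 15*b^2/4 + 27*b/4 + 5/2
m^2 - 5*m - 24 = (m - 8)*(m + 3)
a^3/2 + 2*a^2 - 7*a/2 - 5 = (a/2 + 1/2)*(a - 2)*(a + 5)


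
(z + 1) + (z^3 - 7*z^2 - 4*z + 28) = z^3 - 7*z^2 - 3*z + 29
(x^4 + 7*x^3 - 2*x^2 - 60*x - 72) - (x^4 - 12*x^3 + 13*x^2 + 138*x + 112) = 19*x^3 - 15*x^2 - 198*x - 184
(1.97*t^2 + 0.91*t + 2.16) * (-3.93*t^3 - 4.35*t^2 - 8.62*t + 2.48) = -7.7421*t^5 - 12.1458*t^4 - 29.4287*t^3 - 12.3546*t^2 - 16.3624*t + 5.3568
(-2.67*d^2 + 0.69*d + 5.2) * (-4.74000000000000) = 12.6558*d^2 - 3.2706*d - 24.648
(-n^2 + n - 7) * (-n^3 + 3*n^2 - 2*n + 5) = n^5 - 4*n^4 + 12*n^3 - 28*n^2 + 19*n - 35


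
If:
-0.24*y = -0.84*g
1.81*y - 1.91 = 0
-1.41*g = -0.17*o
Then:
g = 0.30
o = 2.50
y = 1.06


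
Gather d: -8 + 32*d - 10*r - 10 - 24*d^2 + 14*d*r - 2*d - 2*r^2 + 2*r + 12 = -24*d^2 + d*(14*r + 30) - 2*r^2 - 8*r - 6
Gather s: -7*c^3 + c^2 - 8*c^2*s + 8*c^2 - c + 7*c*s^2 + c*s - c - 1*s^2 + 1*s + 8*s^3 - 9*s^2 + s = -7*c^3 + 9*c^2 - 2*c + 8*s^3 + s^2*(7*c - 10) + s*(-8*c^2 + c + 2)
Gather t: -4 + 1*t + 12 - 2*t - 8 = -t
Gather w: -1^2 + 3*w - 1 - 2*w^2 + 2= -2*w^2 + 3*w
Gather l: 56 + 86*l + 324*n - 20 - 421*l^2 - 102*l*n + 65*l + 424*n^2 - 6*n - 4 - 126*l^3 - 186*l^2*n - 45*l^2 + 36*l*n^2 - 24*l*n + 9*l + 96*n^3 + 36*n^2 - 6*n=-126*l^3 + l^2*(-186*n - 466) + l*(36*n^2 - 126*n + 160) + 96*n^3 + 460*n^2 + 312*n + 32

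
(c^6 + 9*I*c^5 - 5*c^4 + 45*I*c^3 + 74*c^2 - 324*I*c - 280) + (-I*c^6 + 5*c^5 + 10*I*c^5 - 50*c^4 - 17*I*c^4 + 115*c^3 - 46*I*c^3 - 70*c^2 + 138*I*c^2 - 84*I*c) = c^6 - I*c^6 + 5*c^5 + 19*I*c^5 - 55*c^4 - 17*I*c^4 + 115*c^3 - I*c^3 + 4*c^2 + 138*I*c^2 - 408*I*c - 280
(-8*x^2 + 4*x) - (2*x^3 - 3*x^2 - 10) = -2*x^3 - 5*x^2 + 4*x + 10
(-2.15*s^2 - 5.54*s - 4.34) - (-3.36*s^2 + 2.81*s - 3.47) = 1.21*s^2 - 8.35*s - 0.87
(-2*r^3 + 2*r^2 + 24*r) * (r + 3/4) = -2*r^4 + r^3/2 + 51*r^2/2 + 18*r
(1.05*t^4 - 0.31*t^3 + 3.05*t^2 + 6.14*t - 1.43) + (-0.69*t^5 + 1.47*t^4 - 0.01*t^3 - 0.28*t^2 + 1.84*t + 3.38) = -0.69*t^5 + 2.52*t^4 - 0.32*t^3 + 2.77*t^2 + 7.98*t + 1.95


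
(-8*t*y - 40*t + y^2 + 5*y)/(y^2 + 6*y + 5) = (-8*t + y)/(y + 1)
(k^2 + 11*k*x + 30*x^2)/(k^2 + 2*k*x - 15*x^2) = (-k - 6*x)/(-k + 3*x)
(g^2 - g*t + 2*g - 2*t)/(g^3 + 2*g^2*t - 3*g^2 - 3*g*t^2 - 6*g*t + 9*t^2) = (g + 2)/(g^2 + 3*g*t - 3*g - 9*t)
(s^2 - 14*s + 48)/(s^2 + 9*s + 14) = (s^2 - 14*s + 48)/(s^2 + 9*s + 14)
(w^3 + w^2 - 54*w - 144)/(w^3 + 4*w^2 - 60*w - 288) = (w + 3)/(w + 6)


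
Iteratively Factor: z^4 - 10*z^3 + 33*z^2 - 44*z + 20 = (z - 2)*(z^3 - 8*z^2 + 17*z - 10) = (z - 5)*(z - 2)*(z^2 - 3*z + 2) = (z - 5)*(z - 2)*(z - 1)*(z - 2)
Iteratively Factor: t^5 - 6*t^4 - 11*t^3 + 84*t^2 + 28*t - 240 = (t + 2)*(t^4 - 8*t^3 + 5*t^2 + 74*t - 120) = (t - 4)*(t + 2)*(t^3 - 4*t^2 - 11*t + 30) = (t - 4)*(t - 2)*(t + 2)*(t^2 - 2*t - 15) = (t - 4)*(t - 2)*(t + 2)*(t + 3)*(t - 5)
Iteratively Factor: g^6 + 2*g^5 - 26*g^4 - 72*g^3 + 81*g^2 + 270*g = (g + 3)*(g^5 - g^4 - 23*g^3 - 3*g^2 + 90*g) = (g - 2)*(g + 3)*(g^4 + g^3 - 21*g^2 - 45*g) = g*(g - 2)*(g + 3)*(g^3 + g^2 - 21*g - 45) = g*(g - 2)*(g + 3)^2*(g^2 - 2*g - 15) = g*(g - 5)*(g - 2)*(g + 3)^2*(g + 3)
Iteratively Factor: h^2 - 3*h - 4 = (h - 4)*(h + 1)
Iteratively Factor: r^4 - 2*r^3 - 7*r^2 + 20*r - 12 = (r + 3)*(r^3 - 5*r^2 + 8*r - 4) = (r - 1)*(r + 3)*(r^2 - 4*r + 4) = (r - 2)*(r - 1)*(r + 3)*(r - 2)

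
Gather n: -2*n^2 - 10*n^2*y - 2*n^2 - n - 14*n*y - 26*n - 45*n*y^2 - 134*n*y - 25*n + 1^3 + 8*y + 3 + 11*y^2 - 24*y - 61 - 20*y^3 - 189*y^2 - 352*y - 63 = n^2*(-10*y - 4) + n*(-45*y^2 - 148*y - 52) - 20*y^3 - 178*y^2 - 368*y - 120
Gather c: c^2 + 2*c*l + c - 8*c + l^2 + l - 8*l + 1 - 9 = c^2 + c*(2*l - 7) + l^2 - 7*l - 8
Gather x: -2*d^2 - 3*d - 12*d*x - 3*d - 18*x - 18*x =-2*d^2 - 6*d + x*(-12*d - 36)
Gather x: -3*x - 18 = -3*x - 18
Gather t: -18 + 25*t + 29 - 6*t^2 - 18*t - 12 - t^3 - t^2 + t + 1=-t^3 - 7*t^2 + 8*t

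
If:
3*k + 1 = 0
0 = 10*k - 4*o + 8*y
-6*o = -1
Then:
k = -1/3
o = 1/6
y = 1/2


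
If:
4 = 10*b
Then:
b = 2/5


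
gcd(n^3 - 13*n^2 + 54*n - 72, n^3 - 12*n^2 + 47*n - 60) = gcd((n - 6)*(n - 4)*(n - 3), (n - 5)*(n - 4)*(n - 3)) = n^2 - 7*n + 12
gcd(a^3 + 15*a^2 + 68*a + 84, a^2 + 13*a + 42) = a^2 + 13*a + 42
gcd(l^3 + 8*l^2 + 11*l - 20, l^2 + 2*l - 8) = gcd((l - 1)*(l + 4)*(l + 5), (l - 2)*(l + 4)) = l + 4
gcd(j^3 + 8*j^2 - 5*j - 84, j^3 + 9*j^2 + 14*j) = j + 7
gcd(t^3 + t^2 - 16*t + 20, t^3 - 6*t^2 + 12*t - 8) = t^2 - 4*t + 4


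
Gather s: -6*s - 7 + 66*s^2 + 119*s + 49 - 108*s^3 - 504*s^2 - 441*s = -108*s^3 - 438*s^2 - 328*s + 42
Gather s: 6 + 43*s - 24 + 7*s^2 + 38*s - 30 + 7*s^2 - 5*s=14*s^2 + 76*s - 48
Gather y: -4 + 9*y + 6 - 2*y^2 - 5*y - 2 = -2*y^2 + 4*y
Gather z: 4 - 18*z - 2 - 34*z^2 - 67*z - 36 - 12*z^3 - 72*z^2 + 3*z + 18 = -12*z^3 - 106*z^2 - 82*z - 16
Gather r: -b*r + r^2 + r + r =r^2 + r*(2 - b)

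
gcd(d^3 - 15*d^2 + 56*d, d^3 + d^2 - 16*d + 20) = 1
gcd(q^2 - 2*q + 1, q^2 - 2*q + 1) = q^2 - 2*q + 1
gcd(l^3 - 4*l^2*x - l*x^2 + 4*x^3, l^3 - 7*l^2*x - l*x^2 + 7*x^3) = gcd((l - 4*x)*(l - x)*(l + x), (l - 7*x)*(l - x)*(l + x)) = -l^2 + x^2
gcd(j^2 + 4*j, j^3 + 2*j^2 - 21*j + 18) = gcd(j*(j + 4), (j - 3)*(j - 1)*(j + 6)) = 1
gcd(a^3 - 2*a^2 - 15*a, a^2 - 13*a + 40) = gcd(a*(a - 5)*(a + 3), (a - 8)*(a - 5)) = a - 5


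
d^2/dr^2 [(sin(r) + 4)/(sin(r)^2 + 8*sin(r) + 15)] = (-sin(r)^5 - 8*sin(r)^4 - 4*sin(r)^3 + 128*sin(r)^2 + 357*sin(r) + 152)/(sin(r)^2 + 8*sin(r) + 15)^3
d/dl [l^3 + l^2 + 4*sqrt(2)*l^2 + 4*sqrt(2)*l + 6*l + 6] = 3*l^2 + 2*l + 8*sqrt(2)*l + 4*sqrt(2) + 6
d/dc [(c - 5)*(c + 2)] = 2*c - 3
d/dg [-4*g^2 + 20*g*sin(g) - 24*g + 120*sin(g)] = 20*g*cos(g) - 8*g + 20*sin(g) + 120*cos(g) - 24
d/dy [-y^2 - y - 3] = -2*y - 1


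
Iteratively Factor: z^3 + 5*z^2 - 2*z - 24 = (z - 2)*(z^2 + 7*z + 12) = (z - 2)*(z + 4)*(z + 3)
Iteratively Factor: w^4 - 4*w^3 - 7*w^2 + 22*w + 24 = (w - 4)*(w^3 - 7*w - 6) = (w - 4)*(w - 3)*(w^2 + 3*w + 2) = (w - 4)*(w - 3)*(w + 2)*(w + 1)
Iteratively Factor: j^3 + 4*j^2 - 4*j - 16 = (j + 2)*(j^2 + 2*j - 8) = (j - 2)*(j + 2)*(j + 4)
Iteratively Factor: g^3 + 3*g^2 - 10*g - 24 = (g - 3)*(g^2 + 6*g + 8) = (g - 3)*(g + 4)*(g + 2)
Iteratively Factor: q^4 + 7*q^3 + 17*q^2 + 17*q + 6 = (q + 1)*(q^3 + 6*q^2 + 11*q + 6) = (q + 1)^2*(q^2 + 5*q + 6) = (q + 1)^2*(q + 3)*(q + 2)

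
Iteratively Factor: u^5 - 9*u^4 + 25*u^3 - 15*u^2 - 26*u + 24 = (u - 3)*(u^4 - 6*u^3 + 7*u^2 + 6*u - 8) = (u - 3)*(u - 1)*(u^3 - 5*u^2 + 2*u + 8) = (u - 3)*(u - 1)*(u + 1)*(u^2 - 6*u + 8) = (u - 3)*(u - 2)*(u - 1)*(u + 1)*(u - 4)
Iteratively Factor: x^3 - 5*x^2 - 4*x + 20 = (x - 5)*(x^2 - 4) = (x - 5)*(x + 2)*(x - 2)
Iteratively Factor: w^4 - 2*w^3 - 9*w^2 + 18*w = (w + 3)*(w^3 - 5*w^2 + 6*w) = w*(w + 3)*(w^2 - 5*w + 6) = w*(w - 3)*(w + 3)*(w - 2)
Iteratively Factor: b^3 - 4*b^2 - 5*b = (b)*(b^2 - 4*b - 5) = b*(b - 5)*(b + 1)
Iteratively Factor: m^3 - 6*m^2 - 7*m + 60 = (m - 4)*(m^2 - 2*m - 15) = (m - 4)*(m + 3)*(m - 5)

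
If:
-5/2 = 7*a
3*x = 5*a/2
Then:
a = -5/14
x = -25/84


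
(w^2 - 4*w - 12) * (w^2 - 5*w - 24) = w^4 - 9*w^3 - 16*w^2 + 156*w + 288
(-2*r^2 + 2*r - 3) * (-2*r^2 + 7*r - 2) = 4*r^4 - 18*r^3 + 24*r^2 - 25*r + 6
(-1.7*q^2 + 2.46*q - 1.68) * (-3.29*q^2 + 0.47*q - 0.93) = 5.593*q^4 - 8.8924*q^3 + 8.2644*q^2 - 3.0774*q + 1.5624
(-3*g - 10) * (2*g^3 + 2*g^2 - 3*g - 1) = -6*g^4 - 26*g^3 - 11*g^2 + 33*g + 10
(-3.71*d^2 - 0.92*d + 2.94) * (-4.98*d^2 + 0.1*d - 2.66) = 18.4758*d^4 + 4.2106*d^3 - 4.8646*d^2 + 2.7412*d - 7.8204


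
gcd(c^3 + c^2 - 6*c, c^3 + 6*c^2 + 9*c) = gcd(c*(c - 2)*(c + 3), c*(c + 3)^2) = c^2 + 3*c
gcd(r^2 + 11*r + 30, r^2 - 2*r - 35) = r + 5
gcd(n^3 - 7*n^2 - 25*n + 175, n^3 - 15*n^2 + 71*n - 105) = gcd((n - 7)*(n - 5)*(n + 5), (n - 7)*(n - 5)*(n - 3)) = n^2 - 12*n + 35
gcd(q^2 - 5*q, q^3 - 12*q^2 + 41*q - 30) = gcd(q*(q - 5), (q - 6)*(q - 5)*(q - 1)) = q - 5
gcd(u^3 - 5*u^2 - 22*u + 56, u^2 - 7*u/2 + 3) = u - 2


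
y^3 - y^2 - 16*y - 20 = (y - 5)*(y + 2)^2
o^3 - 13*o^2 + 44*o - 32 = (o - 8)*(o - 4)*(o - 1)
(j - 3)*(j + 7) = j^2 + 4*j - 21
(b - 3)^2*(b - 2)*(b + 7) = b^4 - b^3 - 35*b^2 + 129*b - 126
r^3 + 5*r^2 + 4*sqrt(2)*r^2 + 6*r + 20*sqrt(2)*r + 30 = (r + 5)*(r + sqrt(2))*(r + 3*sqrt(2))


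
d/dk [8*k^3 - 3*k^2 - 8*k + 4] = 24*k^2 - 6*k - 8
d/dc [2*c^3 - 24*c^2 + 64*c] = 6*c^2 - 48*c + 64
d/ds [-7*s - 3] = -7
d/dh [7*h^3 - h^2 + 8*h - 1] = 21*h^2 - 2*h + 8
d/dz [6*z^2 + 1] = 12*z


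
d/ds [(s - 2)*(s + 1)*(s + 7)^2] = 4*s^3 + 39*s^2 + 66*s - 77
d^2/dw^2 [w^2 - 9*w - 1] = 2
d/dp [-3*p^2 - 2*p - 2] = -6*p - 2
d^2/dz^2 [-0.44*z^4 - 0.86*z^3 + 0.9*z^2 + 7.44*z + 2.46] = -5.28*z^2 - 5.16*z + 1.8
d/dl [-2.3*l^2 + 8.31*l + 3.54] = 8.31 - 4.6*l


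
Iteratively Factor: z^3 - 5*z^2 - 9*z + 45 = (z - 5)*(z^2 - 9) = (z - 5)*(z + 3)*(z - 3)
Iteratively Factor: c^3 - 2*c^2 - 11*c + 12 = (c - 4)*(c^2 + 2*c - 3) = (c - 4)*(c + 3)*(c - 1)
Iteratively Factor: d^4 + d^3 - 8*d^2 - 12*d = (d + 2)*(d^3 - d^2 - 6*d) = (d + 2)^2*(d^2 - 3*d) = d*(d + 2)^2*(d - 3)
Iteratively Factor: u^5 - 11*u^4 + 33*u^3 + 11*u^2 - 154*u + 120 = (u - 1)*(u^4 - 10*u^3 + 23*u^2 + 34*u - 120) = (u - 3)*(u - 1)*(u^3 - 7*u^2 + 2*u + 40) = (u - 4)*(u - 3)*(u - 1)*(u^2 - 3*u - 10) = (u - 5)*(u - 4)*(u - 3)*(u - 1)*(u + 2)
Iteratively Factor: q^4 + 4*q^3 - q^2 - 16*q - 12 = (q + 3)*(q^3 + q^2 - 4*q - 4) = (q + 2)*(q + 3)*(q^2 - q - 2) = (q - 2)*(q + 2)*(q + 3)*(q + 1)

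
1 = 1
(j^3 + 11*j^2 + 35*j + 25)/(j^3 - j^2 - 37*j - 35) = (j + 5)/(j - 7)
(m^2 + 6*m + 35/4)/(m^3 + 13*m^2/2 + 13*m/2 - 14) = (m + 5/2)/(m^2 + 3*m - 4)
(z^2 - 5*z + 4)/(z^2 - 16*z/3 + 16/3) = 3*(z - 1)/(3*z - 4)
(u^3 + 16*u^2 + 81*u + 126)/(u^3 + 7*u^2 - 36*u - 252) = (u + 3)/(u - 6)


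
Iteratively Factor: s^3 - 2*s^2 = (s - 2)*(s^2) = s*(s - 2)*(s)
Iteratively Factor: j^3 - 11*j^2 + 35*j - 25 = (j - 1)*(j^2 - 10*j + 25) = (j - 5)*(j - 1)*(j - 5)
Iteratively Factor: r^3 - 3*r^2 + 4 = (r - 2)*(r^2 - r - 2) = (r - 2)*(r + 1)*(r - 2)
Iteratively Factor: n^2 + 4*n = (n + 4)*(n)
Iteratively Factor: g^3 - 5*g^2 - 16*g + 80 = (g + 4)*(g^2 - 9*g + 20) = (g - 5)*(g + 4)*(g - 4)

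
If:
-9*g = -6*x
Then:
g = 2*x/3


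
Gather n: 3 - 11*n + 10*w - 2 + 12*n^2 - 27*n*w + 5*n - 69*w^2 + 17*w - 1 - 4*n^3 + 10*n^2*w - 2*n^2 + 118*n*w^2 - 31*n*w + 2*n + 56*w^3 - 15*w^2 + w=-4*n^3 + n^2*(10*w + 10) + n*(118*w^2 - 58*w - 4) + 56*w^3 - 84*w^2 + 28*w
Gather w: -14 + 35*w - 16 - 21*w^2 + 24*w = -21*w^2 + 59*w - 30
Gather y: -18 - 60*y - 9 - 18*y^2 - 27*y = -18*y^2 - 87*y - 27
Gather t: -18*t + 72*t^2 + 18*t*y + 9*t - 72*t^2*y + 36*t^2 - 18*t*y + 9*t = t^2*(108 - 72*y)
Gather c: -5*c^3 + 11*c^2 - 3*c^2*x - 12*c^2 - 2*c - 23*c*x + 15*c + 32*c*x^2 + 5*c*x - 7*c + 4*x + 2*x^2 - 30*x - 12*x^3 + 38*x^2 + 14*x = -5*c^3 + c^2*(-3*x - 1) + c*(32*x^2 - 18*x + 6) - 12*x^3 + 40*x^2 - 12*x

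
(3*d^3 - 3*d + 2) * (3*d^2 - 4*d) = 9*d^5 - 12*d^4 - 9*d^3 + 18*d^2 - 8*d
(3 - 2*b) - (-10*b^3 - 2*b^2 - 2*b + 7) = 10*b^3 + 2*b^2 - 4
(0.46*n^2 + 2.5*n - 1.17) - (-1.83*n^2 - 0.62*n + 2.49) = 2.29*n^2 + 3.12*n - 3.66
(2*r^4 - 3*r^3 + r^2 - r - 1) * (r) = 2*r^5 - 3*r^4 + r^3 - r^2 - r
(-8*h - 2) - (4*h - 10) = 8 - 12*h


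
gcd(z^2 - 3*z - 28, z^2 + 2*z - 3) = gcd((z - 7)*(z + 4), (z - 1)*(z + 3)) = 1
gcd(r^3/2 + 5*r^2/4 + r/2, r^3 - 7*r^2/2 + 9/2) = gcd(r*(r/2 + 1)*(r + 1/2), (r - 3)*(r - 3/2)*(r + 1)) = 1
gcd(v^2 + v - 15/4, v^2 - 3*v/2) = v - 3/2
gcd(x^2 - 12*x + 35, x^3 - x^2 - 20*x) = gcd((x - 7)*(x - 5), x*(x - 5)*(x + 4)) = x - 5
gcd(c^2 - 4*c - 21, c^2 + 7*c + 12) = c + 3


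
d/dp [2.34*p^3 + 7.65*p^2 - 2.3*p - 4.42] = 7.02*p^2 + 15.3*p - 2.3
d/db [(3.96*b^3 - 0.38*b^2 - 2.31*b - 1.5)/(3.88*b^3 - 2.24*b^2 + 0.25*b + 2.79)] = (-7.105427357601e-15*b^5 - 7.396*b^4 + 19.9056*b^3 + 45.3358*b^2 - 8.8404*b - 6.0699)/(15.0544*b^6 - 17.3824*b^5 + 6.9576*b^4 + 20.5304*b^3 - 12.4367*b^2 + 1.395*b + 7.7841)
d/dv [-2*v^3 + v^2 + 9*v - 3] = -6*v^2 + 2*v + 9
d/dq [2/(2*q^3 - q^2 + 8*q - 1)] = 4*(-3*q^2 + q - 4)/(2*q^3 - q^2 + 8*q - 1)^2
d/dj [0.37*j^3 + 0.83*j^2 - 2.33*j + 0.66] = 1.11*j^2 + 1.66*j - 2.33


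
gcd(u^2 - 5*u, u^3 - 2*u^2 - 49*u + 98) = 1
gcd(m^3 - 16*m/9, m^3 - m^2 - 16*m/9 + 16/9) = m^2 - 16/9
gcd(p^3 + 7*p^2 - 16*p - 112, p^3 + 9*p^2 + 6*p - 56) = p^2 + 11*p + 28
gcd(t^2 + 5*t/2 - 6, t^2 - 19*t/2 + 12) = t - 3/2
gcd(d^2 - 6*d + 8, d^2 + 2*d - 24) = d - 4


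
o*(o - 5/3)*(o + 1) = o^3 - 2*o^2/3 - 5*o/3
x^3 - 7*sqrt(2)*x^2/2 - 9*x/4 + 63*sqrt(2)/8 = (x - 3/2)*(x + 3/2)*(x - 7*sqrt(2)/2)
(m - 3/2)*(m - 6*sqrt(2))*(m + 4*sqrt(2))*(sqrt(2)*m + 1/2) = sqrt(2)*m^4 - 7*m^3/2 - 3*sqrt(2)*m^3/2 - 49*sqrt(2)*m^2 + 21*m^2/4 - 24*m + 147*sqrt(2)*m/2 + 36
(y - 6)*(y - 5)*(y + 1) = y^3 - 10*y^2 + 19*y + 30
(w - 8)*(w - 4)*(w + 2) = w^3 - 10*w^2 + 8*w + 64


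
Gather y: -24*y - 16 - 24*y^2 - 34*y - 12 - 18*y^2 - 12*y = -42*y^2 - 70*y - 28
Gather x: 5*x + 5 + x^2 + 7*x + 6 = x^2 + 12*x + 11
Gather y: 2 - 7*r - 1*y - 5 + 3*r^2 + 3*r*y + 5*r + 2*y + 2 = 3*r^2 - 2*r + y*(3*r + 1) - 1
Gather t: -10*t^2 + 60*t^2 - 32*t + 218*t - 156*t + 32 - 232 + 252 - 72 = 50*t^2 + 30*t - 20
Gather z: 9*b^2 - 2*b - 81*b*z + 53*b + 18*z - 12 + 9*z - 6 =9*b^2 + 51*b + z*(27 - 81*b) - 18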